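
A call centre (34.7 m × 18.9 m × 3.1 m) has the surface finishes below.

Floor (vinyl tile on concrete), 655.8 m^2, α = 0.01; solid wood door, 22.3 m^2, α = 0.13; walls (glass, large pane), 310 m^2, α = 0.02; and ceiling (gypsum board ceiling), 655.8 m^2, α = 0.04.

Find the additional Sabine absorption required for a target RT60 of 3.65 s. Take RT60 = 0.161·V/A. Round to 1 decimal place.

Equivalent absorption area: A₁ = 655.8*0.01 + 22.3*0.13 + 310*0.02 + 655.8*0.04 = 41.889 m^2.
V = 2033.073 m³. Required absorption A₂ = 0.161 × 2033.073 / 3.65 = 89.678 sabins.
ΔA = A₂ − A₁ = 89.678 − 41.889 = 47.8 sabins.

47.8 sabins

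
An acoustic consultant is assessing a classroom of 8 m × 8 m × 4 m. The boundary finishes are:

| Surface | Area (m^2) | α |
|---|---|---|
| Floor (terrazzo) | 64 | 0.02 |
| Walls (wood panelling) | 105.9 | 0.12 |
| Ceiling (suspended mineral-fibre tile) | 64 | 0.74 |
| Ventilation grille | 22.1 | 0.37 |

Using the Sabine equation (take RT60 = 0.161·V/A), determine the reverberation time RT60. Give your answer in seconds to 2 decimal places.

0.59 seconds

Summing Sᵢαᵢ: 1.280 + 12.708 + 47.360 + 8.177 → A = 69.525 sabins.
Volume V = 8 × 8 × 4 = 256 m³.
T = 0.161 V/A = 0.161·256/69.525 = 0.59 s.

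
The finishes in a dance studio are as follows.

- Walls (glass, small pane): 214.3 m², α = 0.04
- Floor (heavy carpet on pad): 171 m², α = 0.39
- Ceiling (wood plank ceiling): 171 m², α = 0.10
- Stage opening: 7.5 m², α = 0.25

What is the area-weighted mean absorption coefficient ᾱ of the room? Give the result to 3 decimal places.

0.167

Total surface area S = 563.8 m².
A = 214.3·0.04 + 171·0.39 + 171·0.10 + 7.5·0.25 = 94.237 sabins.
ᾱ = A/S = 0.167.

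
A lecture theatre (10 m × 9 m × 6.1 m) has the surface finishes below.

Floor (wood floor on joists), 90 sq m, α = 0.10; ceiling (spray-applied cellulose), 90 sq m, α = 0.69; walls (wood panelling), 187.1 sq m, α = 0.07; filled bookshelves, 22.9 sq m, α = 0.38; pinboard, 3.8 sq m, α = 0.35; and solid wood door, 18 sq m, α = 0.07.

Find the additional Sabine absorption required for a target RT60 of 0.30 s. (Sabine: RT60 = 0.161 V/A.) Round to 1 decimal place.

Summing Sᵢαᵢ: 9.000 + 62.100 + 13.097 + 8.702 + 1.330 + 1.260 → A₁ = 95.489 sabins.
V = 549 m³. Required absorption A₂ = 0.161 × 549 / 0.30 = 294.630 sabins.
Shortfall: 294.630 − 95.489 = 199.1 sabins.

199.1 sabins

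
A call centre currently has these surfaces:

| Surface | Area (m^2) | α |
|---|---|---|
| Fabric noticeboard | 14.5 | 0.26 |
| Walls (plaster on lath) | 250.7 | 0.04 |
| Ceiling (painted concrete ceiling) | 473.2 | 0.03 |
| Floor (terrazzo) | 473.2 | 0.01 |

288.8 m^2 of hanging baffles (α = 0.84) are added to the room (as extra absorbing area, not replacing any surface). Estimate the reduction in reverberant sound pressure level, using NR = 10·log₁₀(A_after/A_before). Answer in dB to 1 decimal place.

A_before = Σ Sᵢαᵢ = 14.5×0.26 + 250.7×0.04 + 473.2×0.03 + 473.2×0.01 = 32.726 sabins.
Added absorption = 288.8 × 0.84 = 242.592 sabins.
New total A_after = 275.318 sabins.
NR = 10·log₁₀(275.318/32.726) = 9.2 dB.

9.2 dB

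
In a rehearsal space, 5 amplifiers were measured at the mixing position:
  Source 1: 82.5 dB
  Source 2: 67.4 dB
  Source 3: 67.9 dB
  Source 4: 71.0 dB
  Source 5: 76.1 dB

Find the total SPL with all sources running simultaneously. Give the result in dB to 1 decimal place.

Sum in the linear (power) domain: Σ 10^(Lᵢ/10) = 10^(82.5/10) + 10^(67.4/10) + 10^(67.9/10) + 10^(71.0/10) + 10^(76.1/10) = 2.428e+08.
L_total = 10·log₁₀(2.428e+08) = 83.9 dB.

83.9 dB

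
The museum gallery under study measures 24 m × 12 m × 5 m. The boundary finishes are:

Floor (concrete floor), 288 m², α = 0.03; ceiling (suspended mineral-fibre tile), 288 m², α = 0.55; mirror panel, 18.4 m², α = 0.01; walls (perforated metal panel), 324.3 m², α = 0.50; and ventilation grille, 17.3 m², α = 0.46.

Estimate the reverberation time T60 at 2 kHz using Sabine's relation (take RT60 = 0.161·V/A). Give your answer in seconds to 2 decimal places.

0.69 s

A = Σ Sᵢαᵢ = 288*0.03 + 288*0.55 + 18.4*0.01 + 324.3*0.50 + 17.3*0.46 = 337.332 sabins.
Volume V = 24 × 12 × 5 = 1440 m³.
Sabine: RT60 = 0.161 × 1440 / 337.332 = 0.69 s.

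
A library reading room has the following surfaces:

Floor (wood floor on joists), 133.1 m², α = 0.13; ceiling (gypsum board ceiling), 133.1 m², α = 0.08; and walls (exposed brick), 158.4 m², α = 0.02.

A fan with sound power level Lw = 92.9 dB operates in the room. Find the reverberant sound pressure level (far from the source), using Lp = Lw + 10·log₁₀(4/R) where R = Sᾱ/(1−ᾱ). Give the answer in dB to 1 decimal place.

Σ(Sᵢαᵢ) = 133.1×0.13 + 133.1×0.08 + 158.4×0.02 = 31.119; total area S = 424.6 m².
ᾱ = 0.0733, so room constant R = A/(1−ᾱ) = 33.580 m².
Lp = Lw + 10 log₁₀(4/R) = 92.9 -9.24 = 83.7 dB.

83.7 dB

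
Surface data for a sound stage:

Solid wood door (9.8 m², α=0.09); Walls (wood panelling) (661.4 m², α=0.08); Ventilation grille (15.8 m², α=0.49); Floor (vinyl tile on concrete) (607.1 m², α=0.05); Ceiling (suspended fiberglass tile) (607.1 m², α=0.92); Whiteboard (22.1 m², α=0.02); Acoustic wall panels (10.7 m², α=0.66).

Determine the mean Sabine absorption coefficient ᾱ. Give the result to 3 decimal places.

S = Σ Sᵢ = 9.8 + 661.4 + 15.8 + 607.1 + 607.1 + 22.1 + 10.7 = 1934.0 m².
Σ(Sᵢαᵢ) = 9.8·0.09 + 661.4·0.08 + 15.8·0.49 + 607.1·0.05 + 607.1·0.92 + 22.1·0.02 + 10.7·0.66 = 657.927.
ᾱ = 657.927 / 1934.0 = 0.340.

0.340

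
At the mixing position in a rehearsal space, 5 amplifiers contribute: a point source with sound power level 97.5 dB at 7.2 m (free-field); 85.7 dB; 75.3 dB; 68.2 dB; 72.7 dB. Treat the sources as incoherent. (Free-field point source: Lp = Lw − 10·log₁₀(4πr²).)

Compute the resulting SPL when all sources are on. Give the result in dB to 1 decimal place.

Source at 7.2 m: Lp = 97.5 − 10·log₁₀(4π·7.2²) = 97.5 − 10·log₁₀(651.441) = 69.4 dB.
Σ 10^(Lᵢ/10) = 4.394e+08.
Back to dB: 10·log₁₀ Σ = 86.4 dB.

86.4 dB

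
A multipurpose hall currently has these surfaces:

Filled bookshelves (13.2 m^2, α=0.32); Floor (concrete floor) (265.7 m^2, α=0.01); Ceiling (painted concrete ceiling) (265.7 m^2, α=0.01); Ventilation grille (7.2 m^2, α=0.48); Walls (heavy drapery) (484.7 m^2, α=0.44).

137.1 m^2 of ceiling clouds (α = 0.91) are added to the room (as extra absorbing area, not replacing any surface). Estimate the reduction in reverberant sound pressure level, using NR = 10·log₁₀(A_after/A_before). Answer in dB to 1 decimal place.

1.9 dB

Equivalent absorption area: A_before = 13.2*0.32 + 265.7*0.01 + 265.7*0.01 + 7.2*0.48 + 484.7*0.44 = 226.262 m^2.
Added absorption = 137.1 × 0.91 = 124.761 sabins.
New total A_after = 351.023 sabins.
Reduction = 10 log₁₀(A_after/A_before) = 10 log₁₀(1.5514) = 1.9 dB.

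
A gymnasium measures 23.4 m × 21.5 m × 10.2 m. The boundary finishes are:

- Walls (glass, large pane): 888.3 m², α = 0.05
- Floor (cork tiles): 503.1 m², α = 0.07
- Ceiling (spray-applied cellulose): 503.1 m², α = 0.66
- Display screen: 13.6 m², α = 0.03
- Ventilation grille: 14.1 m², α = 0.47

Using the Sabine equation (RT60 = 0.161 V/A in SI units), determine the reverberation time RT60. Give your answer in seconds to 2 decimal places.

1.97 s

A = Σ Sᵢαᵢ = 888.3×0.05 + 503.1×0.07 + 503.1×0.66 + 13.6×0.03 + 14.1×0.47 = 418.713 sabins.
V = 23.4·21.5·10.2 = 5131.62 m³.
Sabine: RT60 = 0.161 × 5131.62 / 418.713 = 1.97 s.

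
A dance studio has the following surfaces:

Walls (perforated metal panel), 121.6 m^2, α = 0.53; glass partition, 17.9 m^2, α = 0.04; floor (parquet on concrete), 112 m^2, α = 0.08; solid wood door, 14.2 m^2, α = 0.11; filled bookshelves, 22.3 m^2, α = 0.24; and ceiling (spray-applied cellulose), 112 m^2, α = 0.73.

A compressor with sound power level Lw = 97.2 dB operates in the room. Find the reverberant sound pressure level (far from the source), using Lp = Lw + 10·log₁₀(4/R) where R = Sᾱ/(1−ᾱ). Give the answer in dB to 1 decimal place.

78.8 dB

A = 162.798 sabins; S = 400.0 m^2.
ᾱ = 162.798/400.0 = 0.4070; R = Sᾱ/(1−ᾱ) = 162.798/(1−0.4070) = 274.533 m^2.
Lp = Lw + 10 log₁₀(4/R) = 97.2 -18.37 = 78.8 dB.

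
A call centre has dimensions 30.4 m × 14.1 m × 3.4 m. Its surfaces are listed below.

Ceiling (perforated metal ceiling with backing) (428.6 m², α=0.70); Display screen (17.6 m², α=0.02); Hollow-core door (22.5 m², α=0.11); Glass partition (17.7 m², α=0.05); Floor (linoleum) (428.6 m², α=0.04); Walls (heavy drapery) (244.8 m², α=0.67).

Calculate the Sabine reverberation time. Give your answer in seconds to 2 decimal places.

0.48 seconds

Summing Sᵢαᵢ: 300.020 + 0.352 + 2.475 + 0.885 + 17.144 + 164.016 → A = 484.892 sabins.
Room volume: 1457.376 m³.
T = 0.161 V/A = 0.161·1457.376/484.892 = 0.48 s.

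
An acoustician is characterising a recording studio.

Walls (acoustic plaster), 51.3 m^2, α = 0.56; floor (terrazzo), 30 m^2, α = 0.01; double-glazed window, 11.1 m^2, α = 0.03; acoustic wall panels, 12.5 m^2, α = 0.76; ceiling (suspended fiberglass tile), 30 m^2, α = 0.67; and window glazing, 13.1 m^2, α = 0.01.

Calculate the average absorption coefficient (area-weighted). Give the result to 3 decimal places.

0.399

S = Σ Sᵢ = 51.3 + 30 + 11.1 + 12.5 + 30 + 13.1 = 148.0 m^2.
Σ(Sᵢαᵢ) = 51.3·0.56 + 30·0.01 + 11.1·0.03 + 12.5·0.76 + 30·0.67 + 13.1·0.01 = 59.092.
ᾱ = 59.092 / 148.0 = 0.399.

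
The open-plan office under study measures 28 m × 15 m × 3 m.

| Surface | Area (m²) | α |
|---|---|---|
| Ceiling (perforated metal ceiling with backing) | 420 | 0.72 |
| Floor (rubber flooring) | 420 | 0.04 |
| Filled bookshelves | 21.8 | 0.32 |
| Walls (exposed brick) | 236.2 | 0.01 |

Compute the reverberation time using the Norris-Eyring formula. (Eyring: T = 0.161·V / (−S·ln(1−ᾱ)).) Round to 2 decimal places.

S = Σ Sᵢ = 1098.0 m².
Absorption A = 420×0.72 + 420×0.04 + 21.8×0.32 + 236.2×0.01 = 328.538 sabins.
Mean coefficient ᾱ = A/S = 0.2992.
−S·ln(1−ᾱ) = −1098.0 × ln(1 − 0.2992) = 390.375.
V = 28 × 15 × 3 = 1260 m³.
RT60 = 0.161 × 1260 / 390.375 = 0.52 s.

0.52 s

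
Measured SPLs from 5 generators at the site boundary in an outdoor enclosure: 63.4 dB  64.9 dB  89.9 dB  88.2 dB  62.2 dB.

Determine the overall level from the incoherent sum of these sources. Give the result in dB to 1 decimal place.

Σ 10^(Lᵢ/10) = 1.645e+09.
Combined level = 10 log₁₀(1.645e+09) = 92.2 dB.

92.2 dB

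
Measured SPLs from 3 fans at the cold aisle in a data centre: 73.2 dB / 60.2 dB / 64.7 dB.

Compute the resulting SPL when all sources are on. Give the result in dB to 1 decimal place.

Sum in the linear (power) domain: Σ 10^(Lᵢ/10) = 10^(73.2/10) + 10^(60.2/10) + 10^(64.7/10) = 2.489e+07.
L_total = 10·log₁₀(2.489e+07) = 74.0 dB.

74.0 dB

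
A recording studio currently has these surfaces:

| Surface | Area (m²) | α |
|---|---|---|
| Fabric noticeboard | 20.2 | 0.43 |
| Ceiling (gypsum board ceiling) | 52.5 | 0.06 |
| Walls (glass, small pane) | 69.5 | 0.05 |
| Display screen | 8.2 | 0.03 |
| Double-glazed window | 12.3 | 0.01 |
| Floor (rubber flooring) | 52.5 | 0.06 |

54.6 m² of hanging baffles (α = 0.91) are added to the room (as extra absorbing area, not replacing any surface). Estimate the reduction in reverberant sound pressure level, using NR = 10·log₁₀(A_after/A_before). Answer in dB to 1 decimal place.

5.6 dB

Equivalent absorption area: A_before = 20.2×0.43 + 52.5×0.06 + 69.5×0.05 + 8.2×0.03 + 12.3×0.01 + 52.5×0.06 = 18.830 m².
Added absorption = 54.6 × 0.91 = 49.686 sabins.
A_after = 18.830 + 49.686 = 68.516 sabins.
Reduction = 10 log₁₀(A_after/A_before) = 10 log₁₀(3.6387) = 5.6 dB.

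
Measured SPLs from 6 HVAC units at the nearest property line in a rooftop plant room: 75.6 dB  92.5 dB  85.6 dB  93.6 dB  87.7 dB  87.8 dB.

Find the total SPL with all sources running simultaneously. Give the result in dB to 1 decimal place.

97.5 dB

Sum in the linear (power) domain: Σ 10^(Lᵢ/10) = 10^(75.6/10) + 10^(92.5/10) + 10^(85.6/10) + 10^(93.6/10) + 10^(87.7/10) + 10^(87.8/10) = 5.66e+09.
Combined level = 10 log₁₀(5.66e+09) = 97.5 dB.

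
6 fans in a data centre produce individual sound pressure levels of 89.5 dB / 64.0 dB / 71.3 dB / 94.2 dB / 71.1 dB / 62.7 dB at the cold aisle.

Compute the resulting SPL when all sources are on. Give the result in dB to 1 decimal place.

95.5 dB

Converting to relative power and adding: 10^(89.5/10) + 10^(64.0/10) + 10^(71.3/10) + 10^(94.2/10) + 10^(71.1/10) + 10^(62.7/10) = 3.552e+09.
Back to dB: 10·log₁₀ Σ = 95.5 dB.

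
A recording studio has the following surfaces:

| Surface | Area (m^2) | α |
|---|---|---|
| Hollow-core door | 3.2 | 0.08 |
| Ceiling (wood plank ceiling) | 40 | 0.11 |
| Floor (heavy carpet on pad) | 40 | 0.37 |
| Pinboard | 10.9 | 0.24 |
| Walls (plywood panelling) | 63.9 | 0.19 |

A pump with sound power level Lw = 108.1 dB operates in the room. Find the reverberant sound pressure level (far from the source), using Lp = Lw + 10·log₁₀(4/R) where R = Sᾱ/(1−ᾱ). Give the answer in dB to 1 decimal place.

97.7 dB

Σ(Sᵢαᵢ) = 3.2×0.08 + 40×0.11 + 40×0.37 + 10.9×0.24 + 63.9×0.19 = 34.213; total area S = 158.0 m^2.
ᾱ = 34.213/158.0 = 0.2165; R = Sᾱ/(1−ᾱ) = 34.213/(1−0.2165) = 43.667 m^2.
Lp = 108.1 + 10·log₁₀(4/43.667) = 108.1 + (-10.38) = 97.7 dB.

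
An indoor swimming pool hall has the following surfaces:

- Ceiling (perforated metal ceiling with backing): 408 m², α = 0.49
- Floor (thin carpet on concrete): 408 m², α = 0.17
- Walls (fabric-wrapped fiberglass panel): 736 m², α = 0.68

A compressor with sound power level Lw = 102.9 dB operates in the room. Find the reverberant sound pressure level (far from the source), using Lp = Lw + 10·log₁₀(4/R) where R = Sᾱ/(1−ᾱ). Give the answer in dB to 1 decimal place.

77.1 dB

Σ(Sᵢαᵢ) = 408×0.49 + 408×0.17 + 736×0.68 = 769.760; total area S = 1552.0 m².
ᾱ = 769.760/1552.0 = 0.4960; R = Sᾱ/(1−ᾱ) = 769.760/(1−0.4960) = 1527.302 m².
Lp = Lw + 10 log₁₀(4/R) = 102.9 -25.82 = 77.1 dB.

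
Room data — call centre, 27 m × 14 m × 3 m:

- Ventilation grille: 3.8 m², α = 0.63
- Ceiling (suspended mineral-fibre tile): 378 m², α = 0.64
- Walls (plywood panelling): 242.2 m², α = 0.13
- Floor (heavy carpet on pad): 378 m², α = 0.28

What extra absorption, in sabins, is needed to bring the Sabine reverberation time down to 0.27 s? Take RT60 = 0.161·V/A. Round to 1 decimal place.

Summing Sᵢαᵢ: 2.394 + 241.920 + 31.486 + 105.840 → A₁ = 381.640 sabins.
Target A₂ = 0.161·1134/0.27 = 676.200 sabins (V = 1134 m³).
Shortfall: 676.200 − 381.640 = 294.6 sabins.

294.6 sabins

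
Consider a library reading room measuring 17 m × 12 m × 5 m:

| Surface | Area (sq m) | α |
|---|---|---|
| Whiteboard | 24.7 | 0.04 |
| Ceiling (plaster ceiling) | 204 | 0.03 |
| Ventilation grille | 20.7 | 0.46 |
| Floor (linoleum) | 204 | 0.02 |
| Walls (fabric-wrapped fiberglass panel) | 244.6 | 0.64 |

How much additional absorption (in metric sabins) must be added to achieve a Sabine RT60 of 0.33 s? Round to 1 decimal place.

Total absorption A₁ = 24.7×0.04 + 204×0.03 + 20.7×0.46 + 204×0.02 + 244.6×0.64
  = 0.988 + 6.120 + 9.522 + 4.080 + 156.544 = 177.254 sq m sabins.
Target A₂ = 0.161·1020/0.33 = 497.636 sabins (V = 1020 m³).
Additional absorption ΔA = 497.636 − 177.254 = 320.4 sabins.

320.4 sabins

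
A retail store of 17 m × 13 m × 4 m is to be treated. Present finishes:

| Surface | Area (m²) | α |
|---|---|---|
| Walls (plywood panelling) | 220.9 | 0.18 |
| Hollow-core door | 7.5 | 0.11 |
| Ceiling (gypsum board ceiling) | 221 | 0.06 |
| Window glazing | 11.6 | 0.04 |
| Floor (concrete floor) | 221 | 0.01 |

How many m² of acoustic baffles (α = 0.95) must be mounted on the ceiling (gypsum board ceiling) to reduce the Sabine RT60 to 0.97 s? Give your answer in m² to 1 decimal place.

Total absorption A₁ = 220.9×0.18 + 7.5×0.11 + 221×0.06 + 11.6×0.04 + 221×0.01
  = 39.762 + 0.825 + 13.260 + 0.464 + 2.210 = 56.521 m² sabins.
Required A₂ = 0.161·884/0.97 = 146.726 sabins.
ΔA needed = 146.726 − 56.521 = 90.205 sabins.
Each m² of panel replacing the ceiling (gypsum board ceiling) adds (0.95 − 0.06) = 0.89 sabins.
Area = ΔA/Δα = 90.205/0.89 = 101.4 m².

101.4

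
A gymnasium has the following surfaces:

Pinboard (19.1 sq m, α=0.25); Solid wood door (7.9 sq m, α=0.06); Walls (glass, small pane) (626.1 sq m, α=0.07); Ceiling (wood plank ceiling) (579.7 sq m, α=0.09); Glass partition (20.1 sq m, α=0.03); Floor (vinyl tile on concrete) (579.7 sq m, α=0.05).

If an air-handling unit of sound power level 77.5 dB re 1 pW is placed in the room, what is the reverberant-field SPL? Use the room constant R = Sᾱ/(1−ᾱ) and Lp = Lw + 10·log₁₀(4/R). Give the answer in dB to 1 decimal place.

Σ(Sᵢαᵢ) = 19.1·0.25 + 7.9·0.06 + 626.1·0.07 + 579.7·0.09 + 20.1·0.03 + 579.7·0.05 = 130.837; total area S = 1832.6 sq m.
ᾱ = 0.0714, so room constant R = A/(1−ᾱ) = 140.897 sq m.
Lp = Lw + 10 log₁₀(4/R) = 77.5 -15.47 = 62.0 dB.

62.0 dB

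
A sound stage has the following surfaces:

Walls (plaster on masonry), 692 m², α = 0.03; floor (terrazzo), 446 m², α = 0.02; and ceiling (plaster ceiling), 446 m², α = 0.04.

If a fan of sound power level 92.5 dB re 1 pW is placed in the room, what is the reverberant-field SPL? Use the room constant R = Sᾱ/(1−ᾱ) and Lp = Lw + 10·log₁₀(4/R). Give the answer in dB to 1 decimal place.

81.6 dB

Σ(Sᵢαᵢ) = 692·0.03 + 446·0.02 + 446·0.04 = 47.520; total area S = 1584.0 m².
ᾱ = 47.520/1584.0 = 0.0300; R = Sᾱ/(1−ᾱ) = 47.520/(1−0.0300) = 48.990 m².
Lp = 92.5 + 10·log₁₀(4/48.990) = 92.5 + (-10.88) = 81.6 dB.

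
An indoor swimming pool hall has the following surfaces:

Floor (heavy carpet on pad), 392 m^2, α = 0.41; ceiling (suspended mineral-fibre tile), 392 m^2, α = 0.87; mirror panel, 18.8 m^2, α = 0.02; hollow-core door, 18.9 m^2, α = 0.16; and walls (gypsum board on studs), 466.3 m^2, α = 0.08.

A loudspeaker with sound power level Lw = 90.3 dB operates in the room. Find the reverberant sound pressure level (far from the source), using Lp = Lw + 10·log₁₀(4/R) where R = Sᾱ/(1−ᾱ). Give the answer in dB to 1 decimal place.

66.6 dB

Σ(Sᵢαᵢ) = 392×0.41 + 392×0.87 + 18.8×0.02 + 18.9×0.16 + 466.3×0.08 = 542.464; total area S = 1288.0 m^2.
ᾱ = 0.4212, so room constant R = A/(1−ᾱ) = 937.222 m^2.
Lp = Lw + 10 log₁₀(4/R) = 90.3 -23.70 = 66.6 dB.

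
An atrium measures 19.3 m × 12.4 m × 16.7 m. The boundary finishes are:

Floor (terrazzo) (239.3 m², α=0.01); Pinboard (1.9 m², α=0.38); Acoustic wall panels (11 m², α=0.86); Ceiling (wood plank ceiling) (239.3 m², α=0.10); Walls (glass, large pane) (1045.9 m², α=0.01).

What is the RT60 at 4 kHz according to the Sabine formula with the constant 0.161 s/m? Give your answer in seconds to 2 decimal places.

13.70 s

A = Σ Sᵢαᵢ = 239.3·0.01 + 1.9·0.38 + 11·0.86 + 239.3·0.10 + 1045.9·0.01 = 46.964 sabins.
Volume V = 19.3 × 12.4 × 16.7 = 3996.644 m³.
T = 0.161 V/A = 0.161·3996.644/46.964 = 13.70 s.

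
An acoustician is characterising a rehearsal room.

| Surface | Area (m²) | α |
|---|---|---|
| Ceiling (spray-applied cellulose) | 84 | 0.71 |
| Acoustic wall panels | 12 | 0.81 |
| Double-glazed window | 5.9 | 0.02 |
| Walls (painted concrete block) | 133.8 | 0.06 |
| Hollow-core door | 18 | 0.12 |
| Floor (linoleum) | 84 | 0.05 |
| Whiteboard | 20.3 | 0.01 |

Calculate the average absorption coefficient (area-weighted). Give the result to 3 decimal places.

0.235

S = Σ Sᵢ = 84 + 12 + 5.9 + 133.8 + 18 + 84 + 20.3 = 358.0 m².
Weighted sum Σ Sα = 84.069.
ᾱ = 84.069 / 358.0 = 0.235.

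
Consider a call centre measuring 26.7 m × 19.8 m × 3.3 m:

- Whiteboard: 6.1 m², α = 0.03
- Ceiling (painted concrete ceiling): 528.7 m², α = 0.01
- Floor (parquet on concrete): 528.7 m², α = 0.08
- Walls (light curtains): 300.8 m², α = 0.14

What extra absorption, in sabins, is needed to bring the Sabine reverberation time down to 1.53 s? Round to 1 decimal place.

93.7 sabins

Total absorption A₁ = 6.1*0.03 + 528.7*0.01 + 528.7*0.08 + 300.8*0.14
  = 0.183 + 5.287 + 42.296 + 42.112 = 89.878 m² sabins.
For T = 1.53 s, need A₂ = 0.161·V/T = 0.161·1744.578/1.53 = 183.580 sabins.
ΔA = A₂ − A₁ = 183.580 − 89.878 = 93.7 sabins.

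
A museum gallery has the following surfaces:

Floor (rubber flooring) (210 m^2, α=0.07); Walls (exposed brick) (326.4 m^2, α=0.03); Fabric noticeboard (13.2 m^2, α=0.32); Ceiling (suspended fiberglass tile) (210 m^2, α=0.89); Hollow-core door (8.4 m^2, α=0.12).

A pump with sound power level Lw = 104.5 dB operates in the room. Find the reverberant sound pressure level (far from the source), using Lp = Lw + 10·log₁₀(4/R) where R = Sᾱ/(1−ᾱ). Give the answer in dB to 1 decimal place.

85.7 dB

Σ(Sᵢαᵢ) = 210×0.07 + 326.4×0.03 + 13.2×0.32 + 210×0.89 + 8.4×0.12 = 216.624; total area S = 768.0 m^2.
ᾱ = 216.624/768.0 = 0.2821; R = Sᾱ/(1−ᾱ) = 216.624/(1−0.2821) = 301.747 m^2.
Lp = 104.5 + 10·log₁₀(4/301.747) = 104.5 + (-18.78) = 85.7 dB.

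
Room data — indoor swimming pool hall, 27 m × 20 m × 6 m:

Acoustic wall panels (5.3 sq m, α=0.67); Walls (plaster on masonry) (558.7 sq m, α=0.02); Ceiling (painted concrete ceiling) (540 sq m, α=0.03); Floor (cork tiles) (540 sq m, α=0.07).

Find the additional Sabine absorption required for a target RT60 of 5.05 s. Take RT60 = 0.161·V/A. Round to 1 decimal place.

34.6 sabins

Summing Sᵢαᵢ: 3.551 + 11.174 + 16.200 + 37.800 → A₁ = 68.725 sabins.
V = 3240 m³. Required absorption A₂ = 0.161 × 3240 / 5.05 = 103.295 sabins.
ΔA = A₂ − A₁ = 103.295 − 68.725 = 34.6 sabins.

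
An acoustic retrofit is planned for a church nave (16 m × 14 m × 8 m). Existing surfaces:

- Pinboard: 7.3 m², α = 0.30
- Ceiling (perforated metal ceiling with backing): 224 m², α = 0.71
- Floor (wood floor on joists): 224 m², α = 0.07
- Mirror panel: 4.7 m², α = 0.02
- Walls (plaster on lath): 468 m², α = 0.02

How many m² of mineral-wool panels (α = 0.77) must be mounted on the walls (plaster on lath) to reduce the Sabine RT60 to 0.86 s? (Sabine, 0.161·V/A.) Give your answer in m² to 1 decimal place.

198.8

Total absorption A₁ = 7.3*0.30 + 224*0.71 + 224*0.07 + 4.7*0.02 + 468*0.02
  = 2.190 + 159.040 + 15.680 + 0.094 + 9.360 = 186.364 m² sabins.
V = 1792 m³. Target absorption A₂ = 0.161 × 1792 / 0.86 = 335.479 sabins.
ΔA needed = 335.479 − 186.364 = 149.115 sabins.
Each m² of panel replacing the walls (plaster on lath) adds (0.77 − 0.02) = 0.75 sabins.
Panel area = 149.115 / 0.75 = 198.8 m².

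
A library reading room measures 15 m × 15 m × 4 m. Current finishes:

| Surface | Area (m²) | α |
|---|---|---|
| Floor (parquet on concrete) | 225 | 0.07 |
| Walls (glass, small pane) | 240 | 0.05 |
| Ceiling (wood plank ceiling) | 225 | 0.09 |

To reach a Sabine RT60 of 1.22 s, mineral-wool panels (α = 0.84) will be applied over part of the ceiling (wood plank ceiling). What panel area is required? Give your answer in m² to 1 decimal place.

94.4

Total absorption A₁ = 225·0.07 + 240·0.05 + 225·0.09
  = 15.750 + 12.000 + 20.250 = 48.000 m² sabins.
Required A₂ = 0.161·900/1.22 = 118.770 sabins.
Absorption to add: 118.770 − 48.000 = 70.770 sabins.
Net gain per m²: Δα = 0.84 − 0.09 = 0.75.
Panel area = 70.770 / 0.75 = 94.4 m².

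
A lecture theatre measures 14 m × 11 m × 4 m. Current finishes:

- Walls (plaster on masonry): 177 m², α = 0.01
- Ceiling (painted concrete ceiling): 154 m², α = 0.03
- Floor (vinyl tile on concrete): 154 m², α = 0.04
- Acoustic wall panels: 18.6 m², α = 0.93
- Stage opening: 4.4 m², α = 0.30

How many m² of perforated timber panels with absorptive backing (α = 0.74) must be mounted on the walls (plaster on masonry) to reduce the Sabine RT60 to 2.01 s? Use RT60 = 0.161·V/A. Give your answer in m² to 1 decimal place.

A₁ = Σ Sᵢαᵢ = 177·0.01 + 154·0.03 + 154·0.04 + 18.6·0.93 + 4.4·0.30 = 31.168 sabins.
V = 616 m³. Target absorption A₂ = 0.161 × 616 / 2.01 = 49.341 sabins.
Absorption to add: 49.341 − 31.168 = 18.173 sabins.
Net gain per m²: Δα = 0.74 − 0.01 = 0.73.
Panel area = 18.173 / 0.73 = 24.9 m².

24.9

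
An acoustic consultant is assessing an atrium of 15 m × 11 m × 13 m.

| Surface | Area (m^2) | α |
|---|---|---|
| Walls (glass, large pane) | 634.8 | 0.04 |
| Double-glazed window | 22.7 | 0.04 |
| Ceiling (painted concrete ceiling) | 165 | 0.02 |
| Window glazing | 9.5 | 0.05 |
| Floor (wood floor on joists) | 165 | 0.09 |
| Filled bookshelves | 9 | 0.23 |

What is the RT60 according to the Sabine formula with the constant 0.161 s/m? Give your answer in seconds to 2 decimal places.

Total absorption A = 634.8·0.04 + 22.7·0.04 + 165·0.02 + 9.5·0.05 + 165·0.09 + 9·0.23
  = 25.392 + 0.908 + 3.300 + 0.475 + 14.850 + 2.070 = 46.995 m^2 sabins.
Volume V = 15 × 11 × 13 = 2145 m³.
T = 0.161 V/A = 0.161·2145/46.995 = 7.35 s.

7.35 seconds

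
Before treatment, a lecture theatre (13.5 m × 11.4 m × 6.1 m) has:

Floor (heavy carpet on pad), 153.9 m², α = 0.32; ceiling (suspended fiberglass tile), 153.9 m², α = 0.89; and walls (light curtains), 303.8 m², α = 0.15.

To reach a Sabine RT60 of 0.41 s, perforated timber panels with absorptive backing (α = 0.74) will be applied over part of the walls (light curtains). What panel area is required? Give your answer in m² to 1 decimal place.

232.0

A₁ = Σ Sᵢαᵢ = 153.9*0.32 + 153.9*0.89 + 303.8*0.15 = 231.789 sabins.
Required A₂ = 0.161·938.79/0.41 = 368.647 sabins.
Absorption to add: 368.647 − 231.789 = 136.858 sabins.
Each m² of panel replacing the walls (light curtains) adds (0.74 − 0.15) = 0.59 sabins.
Panel area = 136.858 / 0.59 = 232.0 m².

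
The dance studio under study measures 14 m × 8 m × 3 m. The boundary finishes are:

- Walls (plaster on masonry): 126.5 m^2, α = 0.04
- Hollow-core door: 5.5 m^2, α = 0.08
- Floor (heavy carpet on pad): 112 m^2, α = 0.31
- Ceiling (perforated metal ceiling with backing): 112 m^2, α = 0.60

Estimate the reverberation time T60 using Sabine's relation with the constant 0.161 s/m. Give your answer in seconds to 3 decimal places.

A = Σ Sᵢαᵢ = 126.5·0.04 + 5.5·0.08 + 112·0.31 + 112·0.60 = 107.420 sabins.
Room volume: 336 m³.
Sabine: RT60 = 0.161 × 336 / 107.420 = 0.504 s.

0.504 sec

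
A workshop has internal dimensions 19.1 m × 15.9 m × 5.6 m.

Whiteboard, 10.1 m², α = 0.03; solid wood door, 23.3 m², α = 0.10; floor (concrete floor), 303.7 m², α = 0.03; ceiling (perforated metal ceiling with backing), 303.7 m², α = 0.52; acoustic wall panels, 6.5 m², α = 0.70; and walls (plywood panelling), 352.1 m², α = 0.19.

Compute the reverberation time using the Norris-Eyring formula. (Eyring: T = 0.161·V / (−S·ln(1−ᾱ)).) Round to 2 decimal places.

0.99 sec

S = Σ Sᵢ = 999.4 m².
Σ(Sᵢαᵢ) = 10.1×0.03 + 23.3×0.10 + 303.7×0.03 + 303.7×0.52 + 6.5×0.70 + 352.1×0.19 = 241.117.
Mean coefficient ᾱ = A/S = 0.2413.
Eyring denominator: −S ln(1−ᾱ) = 275.983.
V = 19.1 × 15.9 × 5.6 = 1700.664 m³.
T = 0.161·V/[−S·ln(1−ᾱ)] = 0.161·1700.664/275.983 = 0.99 s.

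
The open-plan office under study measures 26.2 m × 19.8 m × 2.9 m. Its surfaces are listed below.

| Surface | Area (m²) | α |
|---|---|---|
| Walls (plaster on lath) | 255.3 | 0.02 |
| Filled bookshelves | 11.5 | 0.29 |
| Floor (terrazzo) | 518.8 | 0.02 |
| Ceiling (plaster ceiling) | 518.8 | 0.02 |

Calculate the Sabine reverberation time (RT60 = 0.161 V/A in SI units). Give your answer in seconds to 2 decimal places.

8.30 s

A = Σ Sᵢαᵢ = 255.3·0.02 + 11.5·0.29 + 518.8·0.02 + 518.8·0.02 = 29.193 sabins.
Room volume: 1504.404 m³.
T = 0.161 V/A = 0.161·1504.404/29.193 = 8.30 s.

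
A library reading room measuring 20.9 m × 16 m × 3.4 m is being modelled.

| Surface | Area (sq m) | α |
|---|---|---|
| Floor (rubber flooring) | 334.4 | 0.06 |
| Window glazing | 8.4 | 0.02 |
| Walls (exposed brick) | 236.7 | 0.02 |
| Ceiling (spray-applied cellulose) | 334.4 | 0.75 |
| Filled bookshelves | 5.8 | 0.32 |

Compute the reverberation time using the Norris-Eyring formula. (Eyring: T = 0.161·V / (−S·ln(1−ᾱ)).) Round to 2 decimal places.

S = Σ Sᵢ = 919.7 sq m.
Σ(Sᵢαᵢ) = 334.4·0.06 + 8.4·0.02 + 236.7·0.02 + 334.4·0.75 + 5.8·0.32 = 277.622.
ᾱ = 277.622 / 919.7 = 0.3019.
Eyring denominator: −S ln(1−ᾱ) = 330.534.
V = 20.9 × 16 × 3.4 = 1136.96 m³.
T = 0.161·V/[−S·ln(1−ᾱ)] = 0.161·1136.96/330.534 = 0.55 s.

0.55 s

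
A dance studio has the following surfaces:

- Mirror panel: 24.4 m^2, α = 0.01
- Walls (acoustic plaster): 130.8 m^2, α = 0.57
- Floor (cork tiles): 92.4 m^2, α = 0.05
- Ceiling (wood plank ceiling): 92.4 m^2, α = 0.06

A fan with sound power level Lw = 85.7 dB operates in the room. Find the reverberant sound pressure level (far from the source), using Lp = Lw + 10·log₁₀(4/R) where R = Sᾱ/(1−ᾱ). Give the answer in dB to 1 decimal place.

71.2 dB

A = 84.964 sabins; S = 340.0 m^2.
ᾱ = 84.964/340.0 = 0.2499; R = Sᾱ/(1−ᾱ) = 84.964/(1−0.2499) = 113.270 m^2.
Lp = Lw + 10 log₁₀(4/R) = 85.7 -14.52 = 71.2 dB.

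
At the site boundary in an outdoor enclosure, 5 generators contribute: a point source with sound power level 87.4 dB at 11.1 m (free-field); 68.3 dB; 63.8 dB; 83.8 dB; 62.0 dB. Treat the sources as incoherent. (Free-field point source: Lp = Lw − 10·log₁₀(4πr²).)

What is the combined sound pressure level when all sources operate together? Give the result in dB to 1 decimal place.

Source at 11.1 m: Lp = 87.4 − 10·log₁₀(4π·11.1²) = 87.4 − 10·log₁₀(1548.303) = 55.5 dB.
Sum in the linear (power) domain: Σ 10^(Lᵢ/10) = 10^(55.5/10) + 10^(68.3/10) + 10^(63.8/10) + 10^(83.8/10) + 10^(62.0/10) = 2.51e+08.
Combined level = 10 log₁₀(2.51e+08) = 84.0 dB.

84.0 dB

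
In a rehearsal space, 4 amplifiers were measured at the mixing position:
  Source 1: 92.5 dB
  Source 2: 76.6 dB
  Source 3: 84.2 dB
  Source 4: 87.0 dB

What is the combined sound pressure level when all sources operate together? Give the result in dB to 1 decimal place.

94.1 dB

Sum in the linear (power) domain: Σ 10^(Lᵢ/10) = 10^(92.5/10) + 10^(76.6/10) + 10^(84.2/10) + 10^(87.0/10) = 2.588e+09.
L_total = 10·log₁₀(2.588e+09) = 94.1 dB.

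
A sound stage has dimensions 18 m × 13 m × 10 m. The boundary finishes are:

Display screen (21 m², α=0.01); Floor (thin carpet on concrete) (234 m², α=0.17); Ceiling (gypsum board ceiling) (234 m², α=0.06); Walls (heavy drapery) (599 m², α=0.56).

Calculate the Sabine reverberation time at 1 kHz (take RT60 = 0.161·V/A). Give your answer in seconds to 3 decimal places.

Summing Sᵢαᵢ: 0.210 + 39.780 + 14.040 + 335.440 → A = 389.470 sabins.
V = 18·13·10 = 2340 m³.
T = 0.161 V/A = 0.161·2340/389.470 = 0.967 s.

0.967 sec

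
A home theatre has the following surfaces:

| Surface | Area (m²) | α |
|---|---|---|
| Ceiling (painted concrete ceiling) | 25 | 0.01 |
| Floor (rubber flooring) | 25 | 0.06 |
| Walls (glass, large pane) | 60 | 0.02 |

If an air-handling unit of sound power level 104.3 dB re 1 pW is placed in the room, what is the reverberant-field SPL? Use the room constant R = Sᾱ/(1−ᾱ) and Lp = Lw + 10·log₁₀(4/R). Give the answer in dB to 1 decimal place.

Σ(Sᵢαᵢ) = 25·0.01 + 25·0.06 + 60·0.02 = 2.950; total area S = 110.0 m².
ᾱ = 2.950/110.0 = 0.0268; R = Sᾱ/(1−ᾱ) = 2.950/(1−0.0268) = 3.031 m².
Lp = 104.3 + 10·log₁₀(4/3.031) = 104.3 + (1.20) = 105.5 dB.

105.5 dB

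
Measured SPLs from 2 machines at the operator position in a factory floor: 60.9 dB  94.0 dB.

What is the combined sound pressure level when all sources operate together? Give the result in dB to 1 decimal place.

94.0 dB

Σ 10^(Lᵢ/10) = 2.513e+09.
Combined level = 10 log₁₀(2.513e+09) = 94.0 dB.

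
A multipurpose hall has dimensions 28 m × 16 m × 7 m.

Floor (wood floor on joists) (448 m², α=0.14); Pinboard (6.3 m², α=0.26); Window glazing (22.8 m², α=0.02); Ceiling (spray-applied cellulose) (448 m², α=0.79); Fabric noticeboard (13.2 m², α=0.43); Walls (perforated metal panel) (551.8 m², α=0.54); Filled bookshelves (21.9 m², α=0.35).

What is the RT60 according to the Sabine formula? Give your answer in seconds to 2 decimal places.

0.69 sec

Total absorption A = 448·0.14 + 6.3·0.26 + 22.8·0.02 + 448·0.79 + 13.2·0.43 + 551.8·0.54 + 21.9·0.35
  = 62.720 + 1.638 + 0.456 + 353.920 + 5.676 + 297.972 + 7.665 = 730.047 m² sabins.
V = 28·16·7 = 3136 m³.
Sabine: RT60 = 0.161 × 3136 / 730.047 = 0.69 s.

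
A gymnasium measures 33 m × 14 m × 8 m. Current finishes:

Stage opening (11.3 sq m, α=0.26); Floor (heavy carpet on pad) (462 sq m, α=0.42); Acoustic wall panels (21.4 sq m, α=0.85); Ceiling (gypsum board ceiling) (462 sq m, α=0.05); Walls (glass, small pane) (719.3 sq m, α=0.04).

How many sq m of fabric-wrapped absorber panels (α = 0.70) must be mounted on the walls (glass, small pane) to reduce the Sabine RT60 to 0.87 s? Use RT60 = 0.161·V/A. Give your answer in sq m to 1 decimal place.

Summing Sᵢαᵢ: 2.938 + 194.040 + 18.190 + 23.100 + 28.772 → A₁ = 267.040 sabins.
V = 3696 m³. Target absorption A₂ = 0.161 × 3696 / 0.87 = 683.972 sabins.
ΔA needed = 683.972 − 267.040 = 416.932 sabins.
Each sq m of panel replacing the walls (glass, small pane) adds (0.70 − 0.04) = 0.66 sabins.
Panel area = 416.932 / 0.66 = 631.7 sq m.

631.7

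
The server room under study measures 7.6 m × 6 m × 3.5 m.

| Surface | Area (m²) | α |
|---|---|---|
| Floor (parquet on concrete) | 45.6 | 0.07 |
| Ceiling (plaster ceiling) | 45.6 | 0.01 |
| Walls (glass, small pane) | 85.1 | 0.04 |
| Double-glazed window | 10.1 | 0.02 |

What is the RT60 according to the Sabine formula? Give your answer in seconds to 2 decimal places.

Summing Sᵢαᵢ: 3.192 + 0.456 + 3.404 + 0.202 → A = 7.254 sabins.
V = 7.6·6·3.5 = 159.6 m³.
RT60 = 0.161 · V / A = 0.161 × 159.6 / 7.254 = 3.54 s.

3.54 s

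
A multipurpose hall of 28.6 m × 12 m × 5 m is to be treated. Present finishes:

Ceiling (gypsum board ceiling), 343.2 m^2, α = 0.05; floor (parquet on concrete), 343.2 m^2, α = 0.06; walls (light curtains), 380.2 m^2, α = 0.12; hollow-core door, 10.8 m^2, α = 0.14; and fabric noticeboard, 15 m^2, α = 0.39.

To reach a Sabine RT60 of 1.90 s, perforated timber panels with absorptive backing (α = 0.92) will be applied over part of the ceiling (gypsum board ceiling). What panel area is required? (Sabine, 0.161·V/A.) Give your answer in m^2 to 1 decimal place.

62.8

Total absorption A₁ = 343.2*0.05 + 343.2*0.06 + 380.2*0.12 + 10.8*0.14 + 15*0.39
  = 17.160 + 20.592 + 45.624 + 1.512 + 5.850 = 90.738 m^2 sabins.
Required A₂ = 0.161·1716/1.90 = 145.408 sabins.
Absorption to add: 145.408 − 90.738 = 54.670 sabins.
Net gain per m^2: Δα = 0.92 − 0.05 = 0.87.
Area = ΔA/Δα = 54.670/0.87 = 62.8 m^2.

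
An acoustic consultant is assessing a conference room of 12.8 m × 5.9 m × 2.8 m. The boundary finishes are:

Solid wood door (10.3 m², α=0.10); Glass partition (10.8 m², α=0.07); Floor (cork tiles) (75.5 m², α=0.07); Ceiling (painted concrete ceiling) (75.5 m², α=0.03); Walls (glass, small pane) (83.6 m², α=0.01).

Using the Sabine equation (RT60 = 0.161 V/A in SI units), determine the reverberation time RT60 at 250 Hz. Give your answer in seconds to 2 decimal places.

3.35 sec

Summing Sᵢαᵢ: 1.030 + 0.756 + 5.285 + 2.265 + 0.836 → A = 10.172 sabins.
V = 12.8·5.9·2.8 = 211.456 m³.
RT60 = 0.161 · V / A = 0.161 × 211.456 / 10.172 = 3.35 s.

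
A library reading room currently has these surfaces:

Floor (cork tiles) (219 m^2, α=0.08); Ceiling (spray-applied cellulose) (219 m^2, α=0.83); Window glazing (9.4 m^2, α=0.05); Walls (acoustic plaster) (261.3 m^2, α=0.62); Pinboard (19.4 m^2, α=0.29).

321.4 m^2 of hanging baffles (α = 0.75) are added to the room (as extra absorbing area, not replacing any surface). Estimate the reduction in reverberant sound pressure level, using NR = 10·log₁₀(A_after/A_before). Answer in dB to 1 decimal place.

2.2 dB

A_before = Σ Sᵢαᵢ = 219×0.08 + 219×0.83 + 9.4×0.05 + 261.3×0.62 + 19.4×0.29 = 367.392 sabins.
Treatment contributes 321.4·0.75 = 241.050 sabins.
A_after = 367.392 + 241.050 = 608.442 sabins.
NR = 10·log₁₀(608.442/367.392) = 2.2 dB.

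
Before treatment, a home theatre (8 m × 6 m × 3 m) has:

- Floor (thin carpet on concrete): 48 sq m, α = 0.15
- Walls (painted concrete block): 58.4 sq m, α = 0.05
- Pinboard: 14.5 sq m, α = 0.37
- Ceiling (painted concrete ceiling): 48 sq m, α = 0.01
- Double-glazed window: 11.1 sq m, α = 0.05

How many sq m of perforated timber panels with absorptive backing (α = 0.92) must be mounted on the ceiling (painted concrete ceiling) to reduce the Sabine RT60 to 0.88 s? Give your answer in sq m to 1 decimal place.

10.8

A₁ = Σ Sᵢαᵢ = 48*0.15 + 58.4*0.05 + 14.5*0.37 + 48*0.01 + 11.1*0.05 = 16.520 sabins.
Required A₂ = 0.161·144/0.88 = 26.345 sabins.
ΔA needed = 26.345 − 16.520 = 9.825 sabins.
Each sq m of panel replacing the ceiling (painted concrete ceiling) adds (0.92 − 0.01) = 0.91 sabins.
Panel area = 9.825 / 0.91 = 10.8 sq m.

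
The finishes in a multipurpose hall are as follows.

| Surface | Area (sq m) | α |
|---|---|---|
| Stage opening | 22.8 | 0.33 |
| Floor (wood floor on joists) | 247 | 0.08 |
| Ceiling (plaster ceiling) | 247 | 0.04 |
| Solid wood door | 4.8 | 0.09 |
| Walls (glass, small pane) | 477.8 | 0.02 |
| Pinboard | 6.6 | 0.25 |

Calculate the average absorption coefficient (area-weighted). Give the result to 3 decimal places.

0.049

Total surface area S = 1006.0 sq m.
A = 22.8·0.33 + 247·0.08 + 247·0.04 + 4.8·0.09 + 477.8·0.02 + 6.6·0.25 = 48.802 sabins.
ᾱ = 48.802 / 1006.0 = 0.049.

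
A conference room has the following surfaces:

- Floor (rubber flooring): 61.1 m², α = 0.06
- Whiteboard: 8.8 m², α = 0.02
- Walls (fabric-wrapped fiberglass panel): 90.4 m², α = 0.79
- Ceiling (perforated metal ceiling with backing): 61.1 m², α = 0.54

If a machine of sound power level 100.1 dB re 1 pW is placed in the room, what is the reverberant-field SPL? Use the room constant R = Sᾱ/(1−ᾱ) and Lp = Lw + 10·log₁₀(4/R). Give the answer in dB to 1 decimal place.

Σ(Sᵢαᵢ) = 61.1·0.06 + 8.8·0.02 + 90.4·0.79 + 61.1·0.54 = 108.252; total area S = 221.4 m².
ᾱ = 108.252/221.4 = 0.4889; R = Sᾱ/(1−ᾱ) = 108.252/(1−0.4889) = 211.802 m².
Lp = 100.1 + 10·log₁₀(4/211.802) = 100.1 + (-17.24) = 82.9 dB.

82.9 dB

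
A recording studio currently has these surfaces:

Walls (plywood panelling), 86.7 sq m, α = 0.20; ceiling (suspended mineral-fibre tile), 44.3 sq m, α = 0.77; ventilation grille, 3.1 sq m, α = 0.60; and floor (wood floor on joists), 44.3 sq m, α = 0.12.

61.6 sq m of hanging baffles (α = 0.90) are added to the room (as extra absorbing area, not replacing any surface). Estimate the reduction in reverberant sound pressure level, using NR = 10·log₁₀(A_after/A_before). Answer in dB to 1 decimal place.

2.9 dB

Summing Sᵢαᵢ: 17.340 + 34.111 + 1.860 + 5.316 → A_before = 58.627 sabins.
Added absorption = 61.6 × 0.90 = 55.440 sabins.
New total A_after = 114.067 sabins.
NR = 10·log₁₀(114.067/58.627) = 2.9 dB.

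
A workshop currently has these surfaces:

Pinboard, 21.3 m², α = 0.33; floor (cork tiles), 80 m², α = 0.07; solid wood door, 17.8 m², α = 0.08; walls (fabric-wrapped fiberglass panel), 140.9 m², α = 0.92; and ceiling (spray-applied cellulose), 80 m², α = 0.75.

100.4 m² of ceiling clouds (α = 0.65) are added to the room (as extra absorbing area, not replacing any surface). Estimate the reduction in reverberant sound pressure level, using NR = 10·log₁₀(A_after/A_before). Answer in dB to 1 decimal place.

1.2 dB

A_before = Σ Sᵢαᵢ = 21.3×0.33 + 80×0.07 + 17.8×0.08 + 140.9×0.92 + 80×0.75 = 203.681 sabins.
Added absorption = 100.4 × 0.65 = 65.260 sabins.
A_after = 203.681 + 65.260 = 268.941 sabins.
NR = 10·log₁₀(268.941/203.681) = 1.2 dB.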